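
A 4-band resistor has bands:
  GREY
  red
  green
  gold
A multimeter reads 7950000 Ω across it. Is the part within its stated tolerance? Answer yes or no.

yes

Grey → 8 (first significant figure)
Red → 2 (second significant figure)
Green → ×10^5 multiplier
Gold → ±5% tolerance
82 × 100000 = 8200000 Ω
Allowed range: 7790000 Ω to 8610000 Ω.
7950000 Ω lies inside that range.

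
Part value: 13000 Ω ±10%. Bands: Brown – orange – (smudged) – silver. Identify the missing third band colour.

13000 Ω = 13 × 10^3.
The third band is the multiplier, 10^3, which is orange.

orange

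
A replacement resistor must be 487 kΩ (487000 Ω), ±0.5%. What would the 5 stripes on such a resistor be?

487000 Ω = 487 × 10^3.
4 → yellow
8 → grey
7 → violet
Multiplier 10^3 → orange.
±0.5% tolerance → green.

yellow, grey, violet, orange, green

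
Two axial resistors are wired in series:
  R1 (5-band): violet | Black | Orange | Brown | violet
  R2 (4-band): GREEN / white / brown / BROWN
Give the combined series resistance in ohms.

R1: violet, black, orange → 703; brown ×10 → 7030 Ω.
R2: green, white → 59; brown ×10 → 590 Ω.
Series: 7030 + 590 = 7620 Ω.

7620 Ω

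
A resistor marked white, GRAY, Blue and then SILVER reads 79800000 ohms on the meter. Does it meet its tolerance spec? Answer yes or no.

White → 9 (first significant figure)
Grey → 8 (second significant figure)
Blue → ×10^6 multiplier
Silver → ±10% tolerance
98 × 1000000 = 98000000 Ω
Allowed range: 88200000 Ω to 107800000 Ω.
79800000 ohms lies outside that range.

no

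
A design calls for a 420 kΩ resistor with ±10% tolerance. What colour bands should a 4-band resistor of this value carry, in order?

420000 Ω = 42 × 10^4.
4 → yellow
2 → red
Multiplier 10^4 → yellow.
±10% tolerance → silver.

yellow, red, yellow, silver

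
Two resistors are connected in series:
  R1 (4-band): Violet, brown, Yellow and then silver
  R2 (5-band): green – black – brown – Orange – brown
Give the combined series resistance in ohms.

1211000 Ω

R1: violet, brown → 71; yellow ×10^4 → 710000 Ω.
R2: green, black, brown → 501; orange ×10^3 → 501000 Ω.
Series: 710000 + 501000 = 1211000 Ω.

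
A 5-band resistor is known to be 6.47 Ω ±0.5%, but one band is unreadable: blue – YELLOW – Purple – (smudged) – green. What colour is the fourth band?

silver

6.47 Ω = 647 × 10^-2.
The fourth band is the multiplier, 10^-2, which is silver.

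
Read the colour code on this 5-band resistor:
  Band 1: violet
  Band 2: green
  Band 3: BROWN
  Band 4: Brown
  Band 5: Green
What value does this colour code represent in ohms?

7510 Ω

Violet → 7 (first significant figure)
Green → 5 (second significant figure)
Brown → 1 (third significant figure)
Brown → ×10 multiplier
751 × 10 = 7510 Ω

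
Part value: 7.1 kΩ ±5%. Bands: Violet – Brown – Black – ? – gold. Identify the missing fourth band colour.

brown

7100 Ω = 710 × 10^1.
The fourth band is the multiplier, 10^1, which is brown.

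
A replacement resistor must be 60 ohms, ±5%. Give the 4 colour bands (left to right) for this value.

60 Ω = 60 × 10^0.
6 → blue
0 → black
Multiplier 10^0 → black.
±5% tolerance → gold.

blue, black, black, gold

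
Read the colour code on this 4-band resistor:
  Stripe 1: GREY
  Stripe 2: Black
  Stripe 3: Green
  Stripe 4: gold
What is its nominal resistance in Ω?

Grey → 8 (first significant figure)
Black → 0 (second significant figure)
Green → ×10^5 multiplier
80 × 100000 = 8000000 Ω

8000000 Ω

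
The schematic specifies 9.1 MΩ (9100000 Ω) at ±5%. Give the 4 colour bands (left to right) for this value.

white, brown, green, gold

9100000 Ω = 91 × 10^5.
9 → white
1 → brown
Multiplier 10^5 → green.
±5% tolerance → gold.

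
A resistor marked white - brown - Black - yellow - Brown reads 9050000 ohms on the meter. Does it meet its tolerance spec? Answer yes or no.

yes

White → 9 (first significant figure)
Brown → 1 (second significant figure)
Black → 0 (third significant figure)
Yellow → ×10^4 multiplier
Brown → ±1% tolerance
910 × 10000 = 9100000 Ω
Allowed range: 9009000 Ω to 9191000 Ω.
9050000 ohms lies inside that range.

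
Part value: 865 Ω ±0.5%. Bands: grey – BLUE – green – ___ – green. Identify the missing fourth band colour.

black

865 Ω = 865 × 10^0.
The fourth band is the multiplier, 10^0, which is black.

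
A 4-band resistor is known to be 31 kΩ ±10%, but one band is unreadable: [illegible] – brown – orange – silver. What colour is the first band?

orange

31000 Ω = 31 × 10^3.
The first band gives digit 3 of the significand, and 3 is orange.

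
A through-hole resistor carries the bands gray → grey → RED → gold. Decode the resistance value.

Grey → 8 (first significant figure)
Grey → 8 (second significant figure)
Red → ×10^2 multiplier
88 × 100 = 8800 Ω

8800 Ω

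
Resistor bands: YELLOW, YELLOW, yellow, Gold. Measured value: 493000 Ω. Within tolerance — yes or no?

Yellow → 4 (first significant figure)
Yellow → 4 (second significant figure)
Yellow → ×10^4 multiplier
Gold → ±5% tolerance
44 × 10000 = 440000 Ω
Allowed range: 418000 Ω to 462000 Ω.
493000 Ω lies outside that range.

no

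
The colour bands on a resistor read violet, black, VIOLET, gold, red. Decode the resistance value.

Violet → 7 (first significant figure)
Black → 0 (second significant figure)
Violet → 7 (third significant figure)
Gold → ×0.1 multiplier
707 × 0.1 = 70.7 Ω

70.7 Ω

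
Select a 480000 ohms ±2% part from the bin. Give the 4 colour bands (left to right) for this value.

480000 Ω = 48 × 10^4.
4 → yellow
8 → grey
Multiplier 10^4 → yellow.
±2% tolerance → red.

yellow, grey, yellow, red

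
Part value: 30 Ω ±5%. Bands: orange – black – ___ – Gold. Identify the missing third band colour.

black

30 Ω = 30 × 10^0.
The third band is the multiplier, 10^0, which is black.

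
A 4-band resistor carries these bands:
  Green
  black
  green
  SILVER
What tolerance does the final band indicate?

±10%

The last band, silver, is the tolerance band.
Silver corresponds to ±10%.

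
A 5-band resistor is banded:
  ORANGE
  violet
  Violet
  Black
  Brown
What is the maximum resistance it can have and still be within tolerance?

Orange → 3 (first significant figure)
Violet → 7 (second significant figure)
Violet → 7 (third significant figure)
Black → ×1 multiplier
Brown → ±1% tolerance
377 × 1 = 377 Ω
Maximum = 377 × (1 + 1/100) = 380.77 Ω.

380.77 Ω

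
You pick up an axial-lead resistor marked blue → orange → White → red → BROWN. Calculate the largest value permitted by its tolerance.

64539 Ω

Blue → 6 (first significant figure)
Orange → 3 (second significant figure)
White → 9 (third significant figure)
Red → ×10^2 multiplier
Brown → ±1% tolerance
639 × 100 = 63900 Ω
Largest = 63900 × (1 + 1/100) = 64539 Ω.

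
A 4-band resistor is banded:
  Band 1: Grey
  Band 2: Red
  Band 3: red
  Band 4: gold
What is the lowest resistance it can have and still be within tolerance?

7790 Ω

Grey → 8 (first significant figure)
Red → 2 (second significant figure)
Red → ×10^2 multiplier
Gold → ±5% tolerance
82 × 100 = 8200 Ω
Lowest = 8200 × (1 − 5/100) = 7790 Ω.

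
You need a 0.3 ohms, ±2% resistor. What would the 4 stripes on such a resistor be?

0.3 Ω = 30 × 10^-2.
3 → orange
0 → black
Multiplier 10^-2 → silver.
±2% tolerance → red.

orange, black, silver, red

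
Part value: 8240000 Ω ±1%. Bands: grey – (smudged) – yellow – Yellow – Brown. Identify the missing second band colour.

red

8240000 Ω = 824 × 10^4.
The second band gives digit 2 of the significand, and 2 is red.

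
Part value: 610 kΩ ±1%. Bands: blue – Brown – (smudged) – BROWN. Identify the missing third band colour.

yellow

610000 Ω = 61 × 10^4.
The third band is the multiplier, 10^4, which is yellow.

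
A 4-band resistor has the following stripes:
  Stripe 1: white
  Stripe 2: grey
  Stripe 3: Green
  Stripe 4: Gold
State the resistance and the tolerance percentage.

9800000 Ω ±5%

White → 9 (first significant figure)
Grey → 8 (second significant figure)
Green → ×10^5 multiplier
Gold → ±5% tolerance
98 × 100000 = 9800000 Ω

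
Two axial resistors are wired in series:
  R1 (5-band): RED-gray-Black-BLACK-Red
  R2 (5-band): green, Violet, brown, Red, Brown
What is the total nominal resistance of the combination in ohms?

57380 Ω

R1: red, grey, black → 280; black ×1 → 280 Ω.
R2: green, violet, brown → 571; red ×10^2 → 57100 Ω.
Series: 280 + 57100 = 57380 Ω.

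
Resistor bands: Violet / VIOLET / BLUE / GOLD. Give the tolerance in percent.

The last band, gold, is the tolerance band.
Gold corresponds to ±5%.

±5%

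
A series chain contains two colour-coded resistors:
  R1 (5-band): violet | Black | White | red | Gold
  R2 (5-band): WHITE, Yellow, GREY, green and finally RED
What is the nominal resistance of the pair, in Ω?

R1: violet, black, white → 709; red ×10^2 → 70900 Ω.
R2: white, yellow, grey → 948; green ×10^5 → 94800000 Ω.
Series: 70900 + 94800000 = 94870900 Ω.

94870900 Ω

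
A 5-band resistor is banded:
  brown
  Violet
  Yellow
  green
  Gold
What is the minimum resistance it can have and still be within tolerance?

16530000 Ω

Brown → 1 (first significant figure)
Violet → 7 (second significant figure)
Yellow → 4 (third significant figure)
Green → ×10^5 multiplier
Gold → ±5% tolerance
174 × 100000 = 17400000 Ω
Minimum = 17400000 × (1 − 5/100) = 16530000 Ω.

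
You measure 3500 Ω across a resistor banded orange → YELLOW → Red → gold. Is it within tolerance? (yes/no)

yes

Orange → 3 (first significant figure)
Yellow → 4 (second significant figure)
Red → ×10^2 multiplier
Gold → ±5% tolerance
34 × 100 = 3400 Ω
Allowed range: 3230 Ω to 3570 Ω.
3500 Ω lies inside that range.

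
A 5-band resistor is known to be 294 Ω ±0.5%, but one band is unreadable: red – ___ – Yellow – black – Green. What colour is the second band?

294 Ω = 294 × 10^0.
The second band gives digit 9 of the significand, and 9 is white.

white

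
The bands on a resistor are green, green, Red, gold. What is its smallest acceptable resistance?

Green → 5 (first significant figure)
Green → 5 (second significant figure)
Red → ×10^2 multiplier
Gold → ±5% tolerance
55 × 100 = 5500 Ω
Smallest = 5500 × (1 − 5/100) = 5225 Ω.

5225 Ω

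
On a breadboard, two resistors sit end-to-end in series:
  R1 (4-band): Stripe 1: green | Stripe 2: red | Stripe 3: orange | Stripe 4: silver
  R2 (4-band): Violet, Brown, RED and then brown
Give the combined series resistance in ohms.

R1: green, red → 52; orange ×10^3 → 52000 Ω.
R2: violet, brown → 71; red ×10^2 → 7100 Ω.
Series: 52000 + 7100 = 59100 Ω.

59100 Ω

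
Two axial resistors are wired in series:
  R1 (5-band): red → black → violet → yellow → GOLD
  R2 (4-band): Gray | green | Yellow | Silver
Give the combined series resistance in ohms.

2920000 Ω

R1: red, black, violet → 207; yellow ×10^4 → 2070000 Ω.
R2: grey, green → 85; yellow ×10^4 → 850000 Ω.
Series: 2070000 + 850000 = 2920000 Ω.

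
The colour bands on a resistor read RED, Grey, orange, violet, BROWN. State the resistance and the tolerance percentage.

Red → 2 (first significant figure)
Grey → 8 (second significant figure)
Orange → 3 (third significant figure)
Violet → ×10^7 multiplier
Brown → ±1% tolerance
283 × 10000000 = 2830000000 Ω

2830000000 Ω ±1%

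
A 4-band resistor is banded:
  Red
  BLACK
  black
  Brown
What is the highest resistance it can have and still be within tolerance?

Red → 2 (first significant figure)
Black → 0 (second significant figure)
Black → ×1 multiplier
Brown → ±1% tolerance
20 × 1 = 20 Ω
Highest = 20 × (1 + 1/100) = 20.2 Ω.

20.2 Ω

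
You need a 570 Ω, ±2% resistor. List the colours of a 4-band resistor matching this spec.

green, violet, brown, red

570 Ω = 57 × 10^1.
5 → green
7 → violet
Multiplier 10^1 → brown.
±2% tolerance → red.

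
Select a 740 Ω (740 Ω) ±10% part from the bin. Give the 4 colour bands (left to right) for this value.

740 Ω = 74 × 10^1.
7 → violet
4 → yellow
Multiplier 10^1 → brown.
±10% tolerance → silver.

violet, yellow, brown, silver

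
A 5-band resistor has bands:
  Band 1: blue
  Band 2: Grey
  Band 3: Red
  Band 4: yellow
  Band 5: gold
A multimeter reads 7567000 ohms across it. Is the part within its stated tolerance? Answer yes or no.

Blue → 6 (first significant figure)
Grey → 8 (second significant figure)
Red → 2 (third significant figure)
Yellow → ×10^4 multiplier
Gold → ±5% tolerance
682 × 10000 = 6820000 Ω
Allowed range: 6479000 Ω to 7161000 Ω.
7567000 ohms lies outside that range.

no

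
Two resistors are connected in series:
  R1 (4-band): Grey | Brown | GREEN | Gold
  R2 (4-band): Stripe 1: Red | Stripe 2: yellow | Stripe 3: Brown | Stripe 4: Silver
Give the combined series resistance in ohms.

R1: grey, brown → 81; green ×10^5 → 8100000 Ω.
R2: red, yellow → 24; brown ×10 → 240 Ω.
Series: 8100000 + 240 = 8100240 Ω.

8100240 Ω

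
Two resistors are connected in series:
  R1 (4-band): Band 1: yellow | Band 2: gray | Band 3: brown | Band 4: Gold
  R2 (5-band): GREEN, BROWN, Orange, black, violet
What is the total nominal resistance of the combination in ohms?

993 Ω

R1: yellow, grey → 48; brown ×10 → 480 Ω.
R2: green, brown, orange → 513; black ×1 → 513 Ω.
Series: 480 + 513 = 993 Ω.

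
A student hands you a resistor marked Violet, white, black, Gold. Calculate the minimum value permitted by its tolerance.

Violet → 7 (first significant figure)
White → 9 (second significant figure)
Black → ×1 multiplier
Gold → ±5% tolerance
79 × 1 = 79 Ω
Minimum = 79 × (1 − 5/100) = 75.05 Ω.

75.05 Ω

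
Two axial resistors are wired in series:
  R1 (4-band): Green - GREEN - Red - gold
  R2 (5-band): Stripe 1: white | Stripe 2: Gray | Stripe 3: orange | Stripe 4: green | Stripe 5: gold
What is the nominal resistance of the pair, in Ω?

98305500 Ω

R1: green, green → 55; red ×10^2 → 5500 Ω.
R2: white, grey, orange → 983; green ×10^5 → 98300000 Ω.
Series: 5500 + 98300000 = 98305500 Ω.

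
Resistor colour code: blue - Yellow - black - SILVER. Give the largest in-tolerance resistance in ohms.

70.4 Ω

Blue → 6 (first significant figure)
Yellow → 4 (second significant figure)
Black → ×1 multiplier
Silver → ±10% tolerance
64 × 1 = 64 Ω
Largest = 64 × (1 + 10/100) = 70.4 Ω.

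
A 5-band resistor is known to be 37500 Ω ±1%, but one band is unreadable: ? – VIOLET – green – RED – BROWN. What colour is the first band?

37500 Ω = 375 × 10^2.
The first band gives digit 3 of the significand, and 3 is orange.

orange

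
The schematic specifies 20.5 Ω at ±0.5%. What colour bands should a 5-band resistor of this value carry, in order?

20.5 Ω = 205 × 10^-1.
2 → red
0 → black
5 → green
Multiplier 10^-1 → gold.
±0.5% tolerance → green.

red, black, green, gold, green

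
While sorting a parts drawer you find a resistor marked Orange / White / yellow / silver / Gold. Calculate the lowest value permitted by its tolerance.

Orange → 3 (first significant figure)
White → 9 (second significant figure)
Yellow → 4 (third significant figure)
Silver → ×0.01 multiplier
Gold → ±5% tolerance
394 × 0.01 = 3.94 Ω
Lowest = 3.94 × (1 − 5/100) = 3.743 Ω.

3.743 Ω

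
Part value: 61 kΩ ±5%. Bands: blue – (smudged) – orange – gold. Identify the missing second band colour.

61000 Ω = 61 × 10^3.
The second band gives digit 1 of the significand, and 1 is brown.

brown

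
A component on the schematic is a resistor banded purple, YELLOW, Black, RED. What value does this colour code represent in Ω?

74 Ω

Violet → 7 (first significant figure)
Yellow → 4 (second significant figure)
Black → ×1 multiplier
74 × 1 = 74 Ω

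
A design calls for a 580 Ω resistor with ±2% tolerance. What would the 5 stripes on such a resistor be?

green, grey, black, black, red

580 Ω = 580 × 10^0.
5 → green
8 → grey
0 → black
Multiplier 10^0 → black.
±2% tolerance → red.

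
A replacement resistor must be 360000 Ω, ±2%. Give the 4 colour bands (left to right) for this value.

360000 Ω = 36 × 10^4.
3 → orange
6 → blue
Multiplier 10^4 → yellow.
±2% tolerance → red.

orange, blue, yellow, red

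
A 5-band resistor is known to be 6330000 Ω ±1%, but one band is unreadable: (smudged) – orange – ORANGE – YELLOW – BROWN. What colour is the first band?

6330000 Ω = 633 × 10^4.
The first band gives digit 6 of the significand, and 6 is blue.

blue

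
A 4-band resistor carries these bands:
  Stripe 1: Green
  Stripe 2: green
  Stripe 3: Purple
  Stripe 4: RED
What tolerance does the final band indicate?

The last band, red, is the tolerance band.
Red corresponds to ±2%.

±2%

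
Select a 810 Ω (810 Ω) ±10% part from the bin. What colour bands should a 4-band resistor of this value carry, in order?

810 Ω = 81 × 10^1.
8 → grey
1 → brown
Multiplier 10^1 → brown.
±10% tolerance → silver.

grey, brown, brown, silver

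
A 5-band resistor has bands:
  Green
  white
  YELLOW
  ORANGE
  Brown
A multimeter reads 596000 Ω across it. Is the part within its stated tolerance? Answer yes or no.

yes

Green → 5 (first significant figure)
White → 9 (second significant figure)
Yellow → 4 (third significant figure)
Orange → ×10^3 multiplier
Brown → ±1% tolerance
594 × 1000 = 594000 Ω
Allowed range: 588060 Ω to 599940 Ω.
596000 Ω lies inside that range.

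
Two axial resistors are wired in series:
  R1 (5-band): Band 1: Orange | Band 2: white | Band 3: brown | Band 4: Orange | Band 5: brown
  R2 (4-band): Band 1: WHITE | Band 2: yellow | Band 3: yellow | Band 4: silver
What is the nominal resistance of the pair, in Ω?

R1: orange, white, brown → 391; orange ×10^3 → 391000 Ω.
R2: white, yellow → 94; yellow ×10^4 → 940000 Ω.
Series: 391000 + 940000 = 1331000 Ω.

1331000 Ω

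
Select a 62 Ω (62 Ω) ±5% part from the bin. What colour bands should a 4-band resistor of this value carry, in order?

blue, red, black, gold

62 Ω = 62 × 10^0.
6 → blue
2 → red
Multiplier 10^0 → black.
±5% tolerance → gold.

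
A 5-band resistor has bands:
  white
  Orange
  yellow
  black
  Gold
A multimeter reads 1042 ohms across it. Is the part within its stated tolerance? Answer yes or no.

no

White → 9 (first significant figure)
Orange → 3 (second significant figure)
Yellow → 4 (third significant figure)
Black → ×1 multiplier
Gold → ±5% tolerance
934 × 1 = 934 Ω
Allowed range: 887.3 Ω to 980.7 Ω.
1042 ohms lies outside that range.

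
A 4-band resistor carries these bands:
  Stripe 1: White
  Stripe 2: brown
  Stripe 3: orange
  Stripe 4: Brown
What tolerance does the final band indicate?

The last band, brown, is the tolerance band.
Brown corresponds to ±1%.

±1%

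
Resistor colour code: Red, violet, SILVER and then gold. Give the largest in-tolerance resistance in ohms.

Red → 2 (first significant figure)
Violet → 7 (second significant figure)
Silver → ×0.01 multiplier
Gold → ±5% tolerance
27 × 0.01 = 0.27 Ω
Largest = 0.27 × (1 + 5/100) = 0.2835 Ω.

0.2835 Ω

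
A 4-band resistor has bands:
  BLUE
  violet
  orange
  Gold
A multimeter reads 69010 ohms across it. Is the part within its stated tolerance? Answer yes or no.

yes

Blue → 6 (first significant figure)
Violet → 7 (second significant figure)
Orange → ×10^3 multiplier
Gold → ±5% tolerance
67 × 1000 = 67000 Ω
Allowed range: 63650 Ω to 70350 Ω.
69010 ohms lies inside that range.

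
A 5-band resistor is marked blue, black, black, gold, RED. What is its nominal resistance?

60 Ω

Blue → 6 (first significant figure)
Black → 0 (second significant figure)
Black → 0 (third significant figure)
Gold → ×0.1 multiplier
600 × 0.1 = 60 Ω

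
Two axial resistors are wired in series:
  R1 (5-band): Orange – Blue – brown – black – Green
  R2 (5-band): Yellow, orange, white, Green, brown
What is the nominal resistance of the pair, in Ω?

R1: orange, blue, brown → 361; black ×1 → 361 Ω.
R2: yellow, orange, white → 439; green ×10^5 → 43900000 Ω.
Series: 361 + 43900000 = 43900361 Ω.

43900361 Ω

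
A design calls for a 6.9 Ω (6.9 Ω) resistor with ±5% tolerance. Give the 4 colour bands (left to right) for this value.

blue, white, gold, gold

6.9 Ω = 69 × 10^-1.
6 → blue
9 → white
Multiplier 10^-1 → gold.
±5% tolerance → gold.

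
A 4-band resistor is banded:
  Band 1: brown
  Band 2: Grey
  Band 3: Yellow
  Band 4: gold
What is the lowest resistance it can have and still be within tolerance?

171000 Ω

Brown → 1 (first significant figure)
Grey → 8 (second significant figure)
Yellow → ×10^4 multiplier
Gold → ±5% tolerance
18 × 10000 = 180000 Ω
Lowest = 180000 × (1 − 5/100) = 171000 Ω.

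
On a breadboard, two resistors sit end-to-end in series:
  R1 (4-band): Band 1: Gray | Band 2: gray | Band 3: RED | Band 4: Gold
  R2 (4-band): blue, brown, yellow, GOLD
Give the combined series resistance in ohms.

R1: grey, grey → 88; red ×10^2 → 8800 Ω.
R2: blue, brown → 61; yellow ×10^4 → 610000 Ω.
Series: 8800 + 610000 = 618800 Ω.

618800 Ω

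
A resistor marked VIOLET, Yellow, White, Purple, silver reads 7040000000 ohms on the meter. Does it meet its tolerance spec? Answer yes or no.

yes

Violet → 7 (first significant figure)
Yellow → 4 (second significant figure)
White → 9 (third significant figure)
Violet → ×10^7 multiplier
Silver → ±10% tolerance
749 × 10000000 = 7490000000 Ω
Allowed range: 6741000000 Ω to 8239000000 Ω.
7040000000 ohms lies inside that range.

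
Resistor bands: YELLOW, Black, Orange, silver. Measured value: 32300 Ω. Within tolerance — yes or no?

Yellow → 4 (first significant figure)
Black → 0 (second significant figure)
Orange → ×10^3 multiplier
Silver → ±10% tolerance
40 × 1000 = 40000 Ω
Allowed range: 36000 Ω to 44000 Ω.
32300 Ω lies outside that range.

no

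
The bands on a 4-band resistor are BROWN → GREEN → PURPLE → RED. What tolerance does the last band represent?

The last band, red, is the tolerance band.
Red corresponds to ±2%.

±2%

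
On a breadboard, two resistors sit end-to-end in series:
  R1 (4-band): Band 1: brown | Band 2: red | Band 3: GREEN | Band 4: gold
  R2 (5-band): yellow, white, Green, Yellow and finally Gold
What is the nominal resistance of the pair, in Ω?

R1: brown, red → 12; green ×10^5 → 1200000 Ω.
R2: yellow, white, green → 495; yellow ×10^4 → 4950000 Ω.
Series: 1200000 + 4950000 = 6150000 Ω.

6150000 Ω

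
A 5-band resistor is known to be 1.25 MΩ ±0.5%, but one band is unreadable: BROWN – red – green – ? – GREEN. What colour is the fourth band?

1250000 Ω = 125 × 10^4.
The fourth band is the multiplier, 10^4, which is yellow.

yellow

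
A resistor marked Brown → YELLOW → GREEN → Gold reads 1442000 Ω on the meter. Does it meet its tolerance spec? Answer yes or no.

yes

Brown → 1 (first significant figure)
Yellow → 4 (second significant figure)
Green → ×10^5 multiplier
Gold → ±5% tolerance
14 × 100000 = 1400000 Ω
Allowed range: 1330000 Ω to 1470000 Ω.
1442000 Ω lies inside that range.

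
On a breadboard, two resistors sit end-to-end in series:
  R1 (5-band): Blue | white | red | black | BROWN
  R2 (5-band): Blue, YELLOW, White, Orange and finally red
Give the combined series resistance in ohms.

R1: blue, white, red → 692; black ×1 → 692 Ω.
R2: blue, yellow, white → 649; orange ×10^3 → 649000 Ω.
Series: 692 + 649000 = 649692 Ω.

649692 Ω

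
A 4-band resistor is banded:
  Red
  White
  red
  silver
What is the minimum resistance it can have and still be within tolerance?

Red → 2 (first significant figure)
White → 9 (second significant figure)
Red → ×10^2 multiplier
Silver → ±10% tolerance
29 × 100 = 2900 Ω
Minimum = 2900 × (1 − 10/100) = 2610 Ω.

2610 Ω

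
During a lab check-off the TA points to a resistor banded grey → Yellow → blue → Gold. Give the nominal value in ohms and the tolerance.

84000000 Ω ±5%

Grey → 8 (first significant figure)
Yellow → 4 (second significant figure)
Blue → ×10^6 multiplier
Gold → ±5% tolerance
84 × 1000000 = 84000000 Ω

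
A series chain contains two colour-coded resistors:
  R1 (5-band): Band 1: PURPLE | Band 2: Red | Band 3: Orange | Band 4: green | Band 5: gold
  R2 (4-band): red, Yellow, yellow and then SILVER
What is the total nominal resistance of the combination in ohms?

72540000 Ω

R1: violet, red, orange → 723; green ×10^5 → 72300000 Ω.
R2: red, yellow → 24; yellow ×10^4 → 240000 Ω.
Series: 72300000 + 240000 = 72540000 Ω.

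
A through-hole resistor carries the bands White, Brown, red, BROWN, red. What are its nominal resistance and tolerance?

White → 9 (first significant figure)
Brown → 1 (second significant figure)
Red → 2 (third significant figure)
Brown → ×10 multiplier
Red → ±2% tolerance
912 × 10 = 9120 Ω

9120 Ω ±2%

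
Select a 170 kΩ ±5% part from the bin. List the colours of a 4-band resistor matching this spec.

brown, violet, yellow, gold

170000 Ω = 17 × 10^4.
1 → brown
7 → violet
Multiplier 10^4 → yellow.
±5% tolerance → gold.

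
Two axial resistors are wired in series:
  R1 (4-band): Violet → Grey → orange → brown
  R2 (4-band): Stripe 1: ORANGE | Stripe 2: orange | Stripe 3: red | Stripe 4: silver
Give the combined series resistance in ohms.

R1: violet, grey → 78; orange ×10^3 → 78000 Ω.
R2: orange, orange → 33; red ×10^2 → 3300 Ω.
Series: 78000 + 3300 = 81300 Ω.

81300 Ω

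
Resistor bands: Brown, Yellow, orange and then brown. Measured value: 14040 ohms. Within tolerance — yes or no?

Brown → 1 (first significant figure)
Yellow → 4 (second significant figure)
Orange → ×10^3 multiplier
Brown → ±1% tolerance
14 × 1000 = 14000 Ω
Allowed range: 13860 Ω to 14140 Ω.
14040 ohms lies inside that range.

yes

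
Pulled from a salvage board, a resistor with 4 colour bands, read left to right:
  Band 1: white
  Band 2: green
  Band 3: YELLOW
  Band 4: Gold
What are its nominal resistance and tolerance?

950000 Ω ±5%

White → 9 (first significant figure)
Green → 5 (second significant figure)
Yellow → ×10^4 multiplier
Gold → ±5% tolerance
95 × 10000 = 950000 Ω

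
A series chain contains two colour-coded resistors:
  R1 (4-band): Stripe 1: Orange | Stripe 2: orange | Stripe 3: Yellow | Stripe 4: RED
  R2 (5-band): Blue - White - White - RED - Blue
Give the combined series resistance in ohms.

399900 Ω

R1: orange, orange → 33; yellow ×10^4 → 330000 Ω.
R2: blue, white, white → 699; red ×10^2 → 69900 Ω.
Series: 330000 + 69900 = 399900 Ω.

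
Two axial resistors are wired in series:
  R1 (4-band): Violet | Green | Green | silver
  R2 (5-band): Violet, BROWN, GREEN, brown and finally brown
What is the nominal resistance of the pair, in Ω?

R1: violet, green → 75; green ×10^5 → 7500000 Ω.
R2: violet, brown, green → 715; brown ×10 → 7150 Ω.
Series: 7500000 + 7150 = 7507150 Ω.

7507150 Ω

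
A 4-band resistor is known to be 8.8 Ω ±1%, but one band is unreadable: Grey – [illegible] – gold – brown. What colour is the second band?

grey

8.8 Ω = 88 × 10^-1.
The second band gives digit 8 of the significand, and 8 is grey.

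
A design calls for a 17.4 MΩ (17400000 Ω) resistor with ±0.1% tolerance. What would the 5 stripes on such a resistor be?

brown, violet, yellow, green, violet

17400000 Ω = 174 × 10^5.
1 → brown
7 → violet
4 → yellow
Multiplier 10^5 → green.
±0.1% tolerance → violet.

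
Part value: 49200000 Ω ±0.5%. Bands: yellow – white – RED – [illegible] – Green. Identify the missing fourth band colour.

49200000 Ω = 492 × 10^5.
The fourth band is the multiplier, 10^5, which is green.

green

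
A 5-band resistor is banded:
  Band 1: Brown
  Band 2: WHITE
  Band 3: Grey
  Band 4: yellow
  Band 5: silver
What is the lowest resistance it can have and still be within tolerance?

Brown → 1 (first significant figure)
White → 9 (second significant figure)
Grey → 8 (third significant figure)
Yellow → ×10^4 multiplier
Silver → ±10% tolerance
198 × 10000 = 1980000 Ω
Lowest = 1980000 × (1 − 10/100) = 1782000 Ω.

1782000 Ω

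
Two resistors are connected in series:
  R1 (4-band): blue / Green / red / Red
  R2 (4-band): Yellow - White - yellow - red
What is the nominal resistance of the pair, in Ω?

496500 Ω

R1: blue, green → 65; red ×10^2 → 6500 Ω.
R2: yellow, white → 49; yellow ×10^4 → 490000 Ω.
Series: 6500 + 490000 = 496500 Ω.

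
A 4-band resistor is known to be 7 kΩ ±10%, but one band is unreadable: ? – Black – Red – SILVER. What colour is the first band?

violet

7000 Ω = 70 × 10^2.
The first band gives digit 7 of the significand, and 7 is violet.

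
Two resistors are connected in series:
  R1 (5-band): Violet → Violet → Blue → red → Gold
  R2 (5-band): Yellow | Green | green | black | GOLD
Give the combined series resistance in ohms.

R1: violet, violet, blue → 776; red ×10^2 → 77600 Ω.
R2: yellow, green, green → 455; black ×1 → 455 Ω.
Series: 77600 + 455 = 78055 Ω.

78055 Ω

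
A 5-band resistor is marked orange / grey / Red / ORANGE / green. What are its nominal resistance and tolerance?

382000 Ω ±0.5%

Orange → 3 (first significant figure)
Grey → 8 (second significant figure)
Red → 2 (third significant figure)
Orange → ×10^3 multiplier
Green → ±0.5% tolerance
382 × 1000 = 382000 Ω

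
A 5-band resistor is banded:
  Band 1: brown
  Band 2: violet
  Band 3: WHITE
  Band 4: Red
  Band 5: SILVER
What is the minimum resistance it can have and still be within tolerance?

16110 Ω

Brown → 1 (first significant figure)
Violet → 7 (second significant figure)
White → 9 (third significant figure)
Red → ×10^2 multiplier
Silver → ±10% tolerance
179 × 100 = 17900 Ω
Minimum = 17900 × (1 − 10/100) = 16110 Ω.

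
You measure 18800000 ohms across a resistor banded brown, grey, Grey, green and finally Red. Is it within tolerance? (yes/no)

yes

Brown → 1 (first significant figure)
Grey → 8 (second significant figure)
Grey → 8 (third significant figure)
Green → ×10^5 multiplier
Red → ±2% tolerance
188 × 100000 = 18800000 Ω
Allowed range: 18424000 Ω to 19176000 Ω.
18800000 ohms lies inside that range.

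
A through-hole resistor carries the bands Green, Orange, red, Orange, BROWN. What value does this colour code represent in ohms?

Green → 5 (first significant figure)
Orange → 3 (second significant figure)
Red → 2 (third significant figure)
Orange → ×10^3 multiplier
532 × 1000 = 532000 Ω

532000 Ω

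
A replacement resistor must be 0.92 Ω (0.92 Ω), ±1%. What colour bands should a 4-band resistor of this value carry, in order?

white, red, silver, brown

0.92 Ω = 92 × 10^-2.
9 → white
2 → red
Multiplier 10^-2 → silver.
±1% tolerance → brown.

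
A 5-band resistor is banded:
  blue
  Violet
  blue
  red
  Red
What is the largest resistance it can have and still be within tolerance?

Blue → 6 (first significant figure)
Violet → 7 (second significant figure)
Blue → 6 (third significant figure)
Red → ×10^2 multiplier
Red → ±2% tolerance
676 × 100 = 67600 Ω
Largest = 67600 × (1 + 2/100) = 68952 Ω.

68952 Ω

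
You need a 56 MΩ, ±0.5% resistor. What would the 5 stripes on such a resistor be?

green, blue, black, green, green

56000000 Ω = 560 × 10^5.
5 → green
6 → blue
0 → black
Multiplier 10^5 → green.
±0.5% tolerance → green.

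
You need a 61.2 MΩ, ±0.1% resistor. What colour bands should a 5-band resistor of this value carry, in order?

61200000 Ω = 612 × 10^5.
6 → blue
1 → brown
2 → red
Multiplier 10^5 → green.
±0.1% tolerance → violet.

blue, brown, red, green, violet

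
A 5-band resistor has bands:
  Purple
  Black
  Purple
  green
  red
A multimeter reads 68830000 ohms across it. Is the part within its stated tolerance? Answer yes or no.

Violet → 7 (first significant figure)
Black → 0 (second significant figure)
Violet → 7 (third significant figure)
Green → ×10^5 multiplier
Red → ±2% tolerance
707 × 100000 = 70700000 Ω
Allowed range: 69286000 Ω to 72114000 Ω.
68830000 ohms lies outside that range.

no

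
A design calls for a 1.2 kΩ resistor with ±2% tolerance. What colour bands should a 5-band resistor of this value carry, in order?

1200 Ω = 120 × 10^1.
1 → brown
2 → red
0 → black
Multiplier 10^1 → brown.
±2% tolerance → red.

brown, red, black, brown, red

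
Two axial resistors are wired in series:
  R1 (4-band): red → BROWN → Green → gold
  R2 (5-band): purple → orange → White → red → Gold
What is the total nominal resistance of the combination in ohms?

R1: red, brown → 21; green ×10^5 → 2100000 Ω.
R2: violet, orange, white → 739; red ×10^2 → 73900 Ω.
Series: 2100000 + 73900 = 2173900 Ω.

2173900 Ω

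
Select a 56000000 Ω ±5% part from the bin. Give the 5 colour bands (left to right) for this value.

56000000 Ω = 560 × 10^5.
5 → green
6 → blue
0 → black
Multiplier 10^5 → green.
±5% tolerance → gold.

green, blue, black, green, gold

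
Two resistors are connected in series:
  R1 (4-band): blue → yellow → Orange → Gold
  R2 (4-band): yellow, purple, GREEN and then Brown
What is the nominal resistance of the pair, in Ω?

4764000 Ω

R1: blue, yellow → 64; orange ×10^3 → 64000 Ω.
R2: yellow, violet → 47; green ×10^5 → 4700000 Ω.
Series: 64000 + 4700000 = 4764000 Ω.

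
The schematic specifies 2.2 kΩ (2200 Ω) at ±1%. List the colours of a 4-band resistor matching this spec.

red, red, red, brown

2200 Ω = 22 × 10^2.
2 → red
2 → red
Multiplier 10^2 → red.
±1% tolerance → brown.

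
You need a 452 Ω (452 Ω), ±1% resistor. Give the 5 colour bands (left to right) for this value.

452 Ω = 452 × 10^0.
4 → yellow
5 → green
2 → red
Multiplier 10^0 → black.
±1% tolerance → brown.

yellow, green, red, black, brown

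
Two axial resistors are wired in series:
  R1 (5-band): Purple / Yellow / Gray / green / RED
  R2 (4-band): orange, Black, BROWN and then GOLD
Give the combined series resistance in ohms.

74800300 Ω

R1: violet, yellow, grey → 748; green ×10^5 → 74800000 Ω.
R2: orange, black → 30; brown ×10 → 300 Ω.
Series: 74800000 + 300 = 74800300 Ω.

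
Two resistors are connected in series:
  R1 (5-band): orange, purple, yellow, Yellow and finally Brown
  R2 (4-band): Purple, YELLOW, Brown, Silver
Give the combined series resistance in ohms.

3740740 Ω

R1: orange, violet, yellow → 374; yellow ×10^4 → 3740000 Ω.
R2: violet, yellow → 74; brown ×10 → 740 Ω.
Series: 3740000 + 740 = 3740740 Ω.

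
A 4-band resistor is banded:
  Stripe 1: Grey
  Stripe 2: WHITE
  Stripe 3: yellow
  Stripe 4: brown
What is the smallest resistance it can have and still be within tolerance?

881100 Ω

Grey → 8 (first significant figure)
White → 9 (second significant figure)
Yellow → ×10^4 multiplier
Brown → ±1% tolerance
89 × 10000 = 890000 Ω
Smallest = 890000 × (1 − 1/100) = 881100 Ω.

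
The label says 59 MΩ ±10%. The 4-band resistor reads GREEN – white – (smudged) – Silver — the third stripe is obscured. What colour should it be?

blue

59000000 Ω = 59 × 10^6.
The third band is the multiplier, 10^6, which is blue.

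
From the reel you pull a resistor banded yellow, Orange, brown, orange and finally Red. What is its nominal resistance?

431000 Ω

Yellow → 4 (first significant figure)
Orange → 3 (second significant figure)
Brown → 1 (third significant figure)
Orange → ×10^3 multiplier
431 × 1000 = 431000 Ω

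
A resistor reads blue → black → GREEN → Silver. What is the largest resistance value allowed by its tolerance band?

6600000 Ω

Blue → 6 (first significant figure)
Black → 0 (second significant figure)
Green → ×10^5 multiplier
Silver → ±10% tolerance
60 × 100000 = 6000000 Ω
Largest = 6000000 × (1 + 10/100) = 6600000 Ω.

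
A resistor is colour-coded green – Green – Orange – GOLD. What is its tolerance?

The last band, gold, is the tolerance band.
Gold corresponds to ±5%.

±5%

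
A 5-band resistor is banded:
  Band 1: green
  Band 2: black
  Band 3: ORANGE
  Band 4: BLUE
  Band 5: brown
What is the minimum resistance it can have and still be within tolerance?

Green → 5 (first significant figure)
Black → 0 (second significant figure)
Orange → 3 (third significant figure)
Blue → ×10^6 multiplier
Brown → ±1% tolerance
503 × 1000000 = 503000000 Ω
Minimum = 503000000 × (1 − 1/100) = 497970000 Ω.

497970000 Ω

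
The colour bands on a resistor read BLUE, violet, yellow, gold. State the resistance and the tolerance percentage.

Blue → 6 (first significant figure)
Violet → 7 (second significant figure)
Yellow → ×10^4 multiplier
Gold → ±5% tolerance
67 × 10000 = 670000 Ω

670000 Ω ±5%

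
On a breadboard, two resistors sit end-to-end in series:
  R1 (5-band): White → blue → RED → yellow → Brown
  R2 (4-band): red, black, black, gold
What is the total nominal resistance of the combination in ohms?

R1: white, blue, red → 962; yellow ×10^4 → 9620000 Ω.
R2: red, black → 20; black ×1 → 20 Ω.
Series: 9620000 + 20 = 9620020 Ω.

9620020 Ω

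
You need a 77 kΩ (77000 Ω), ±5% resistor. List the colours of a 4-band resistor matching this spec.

violet, violet, orange, gold

77000 Ω = 77 × 10^3.
7 → violet
7 → violet
Multiplier 10^3 → orange.
±5% tolerance → gold.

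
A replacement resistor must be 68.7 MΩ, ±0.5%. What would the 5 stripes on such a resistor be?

blue, grey, violet, green, green

68700000 Ω = 687 × 10^5.
6 → blue
8 → grey
7 → violet
Multiplier 10^5 → green.
±0.5% tolerance → green.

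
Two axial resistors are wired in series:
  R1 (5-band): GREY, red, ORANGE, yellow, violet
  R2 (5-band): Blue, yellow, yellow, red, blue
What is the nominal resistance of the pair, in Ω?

R1: grey, red, orange → 823; yellow ×10^4 → 8230000 Ω.
R2: blue, yellow, yellow → 644; red ×10^2 → 64400 Ω.
Series: 8230000 + 64400 = 8294400 Ω.

8294400 Ω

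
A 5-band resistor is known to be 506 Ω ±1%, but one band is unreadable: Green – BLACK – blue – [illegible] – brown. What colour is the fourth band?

506 Ω = 506 × 10^0.
The fourth band is the multiplier, 10^0, which is black.

black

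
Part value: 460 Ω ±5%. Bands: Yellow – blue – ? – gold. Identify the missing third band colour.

460 Ω = 46 × 10^1.
The third band is the multiplier, 10^1, which is brown.

brown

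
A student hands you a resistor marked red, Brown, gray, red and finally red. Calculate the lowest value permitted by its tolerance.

Red → 2 (first significant figure)
Brown → 1 (second significant figure)
Grey → 8 (third significant figure)
Red → ×10^2 multiplier
Red → ±2% tolerance
218 × 100 = 21800 Ω
Lowest = 21800 × (1 − 2/100) = 21364 Ω.

21364 Ω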